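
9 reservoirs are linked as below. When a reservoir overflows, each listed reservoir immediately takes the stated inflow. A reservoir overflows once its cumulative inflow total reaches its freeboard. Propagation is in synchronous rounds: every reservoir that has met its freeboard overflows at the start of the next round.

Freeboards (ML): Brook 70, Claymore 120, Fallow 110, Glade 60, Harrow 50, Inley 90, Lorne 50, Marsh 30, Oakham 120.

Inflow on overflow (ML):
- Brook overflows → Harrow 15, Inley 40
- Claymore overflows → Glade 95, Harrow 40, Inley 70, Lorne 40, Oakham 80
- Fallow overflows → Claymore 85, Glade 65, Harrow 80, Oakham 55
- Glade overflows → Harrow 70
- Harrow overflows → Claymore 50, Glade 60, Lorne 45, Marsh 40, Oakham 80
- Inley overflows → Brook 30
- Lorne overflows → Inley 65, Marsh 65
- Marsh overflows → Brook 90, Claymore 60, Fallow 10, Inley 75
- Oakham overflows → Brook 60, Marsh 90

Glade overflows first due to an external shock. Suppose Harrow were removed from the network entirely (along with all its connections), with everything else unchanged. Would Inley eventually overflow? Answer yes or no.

With Harrow removed:
Round 1 — Glade overflows (initial).
No further overflows.

no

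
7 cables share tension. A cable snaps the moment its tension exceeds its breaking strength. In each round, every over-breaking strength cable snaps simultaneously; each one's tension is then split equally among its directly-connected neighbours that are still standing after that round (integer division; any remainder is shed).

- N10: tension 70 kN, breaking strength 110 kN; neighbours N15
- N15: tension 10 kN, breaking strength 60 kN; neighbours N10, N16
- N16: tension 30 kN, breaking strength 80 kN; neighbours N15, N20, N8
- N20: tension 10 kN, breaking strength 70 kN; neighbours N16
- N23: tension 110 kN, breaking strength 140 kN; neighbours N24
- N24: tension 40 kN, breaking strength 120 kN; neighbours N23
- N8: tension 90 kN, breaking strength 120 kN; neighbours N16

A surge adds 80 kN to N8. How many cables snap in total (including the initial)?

Round 1 — N8 at 170 > 120. N8 snaps.
  N8 sheds 170 kN to N16: 170 each.
    N16: 30+170 = 200 > 80
Round 2 — N16 snaps.
  N16 sheds 200 kN to N15, N20: 100 each.
    N15: 10+100 = 110 > 60
    N20: 10+100 = 110 > 70
Round 3 — N15, N20 snap.
  N15 sheds 110 kN to N10: 110 each.
    N10: 70+110 = 180 > 110
  N20 sheds 110 kN: no online neighbours, lost.
Round 4 — N10 snaps.
  N10 sheds 180 kN: no online neighbours, lost.
No further breaks.

5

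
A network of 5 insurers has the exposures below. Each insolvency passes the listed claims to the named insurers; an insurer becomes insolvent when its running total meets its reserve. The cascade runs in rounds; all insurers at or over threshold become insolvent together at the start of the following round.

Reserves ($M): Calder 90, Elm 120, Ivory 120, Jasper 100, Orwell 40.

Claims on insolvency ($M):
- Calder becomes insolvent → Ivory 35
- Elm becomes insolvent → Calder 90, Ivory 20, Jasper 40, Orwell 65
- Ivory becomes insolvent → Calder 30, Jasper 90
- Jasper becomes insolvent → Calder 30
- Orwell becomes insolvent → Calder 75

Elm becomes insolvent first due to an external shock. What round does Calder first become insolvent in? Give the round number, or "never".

2

Round 1 — Elm becomes insolvent (initial).
  Calder: +90 → 90 ≥ 90
  Ivory: +20 → 20 < 120
  Jasper: +40 → 40 < 100
  Orwell: +65 → 65 ≥ 40
Round 2 — Calder, Orwell become insolvent.
  Ivory: +35 → 55 < 120
No further insolvencies.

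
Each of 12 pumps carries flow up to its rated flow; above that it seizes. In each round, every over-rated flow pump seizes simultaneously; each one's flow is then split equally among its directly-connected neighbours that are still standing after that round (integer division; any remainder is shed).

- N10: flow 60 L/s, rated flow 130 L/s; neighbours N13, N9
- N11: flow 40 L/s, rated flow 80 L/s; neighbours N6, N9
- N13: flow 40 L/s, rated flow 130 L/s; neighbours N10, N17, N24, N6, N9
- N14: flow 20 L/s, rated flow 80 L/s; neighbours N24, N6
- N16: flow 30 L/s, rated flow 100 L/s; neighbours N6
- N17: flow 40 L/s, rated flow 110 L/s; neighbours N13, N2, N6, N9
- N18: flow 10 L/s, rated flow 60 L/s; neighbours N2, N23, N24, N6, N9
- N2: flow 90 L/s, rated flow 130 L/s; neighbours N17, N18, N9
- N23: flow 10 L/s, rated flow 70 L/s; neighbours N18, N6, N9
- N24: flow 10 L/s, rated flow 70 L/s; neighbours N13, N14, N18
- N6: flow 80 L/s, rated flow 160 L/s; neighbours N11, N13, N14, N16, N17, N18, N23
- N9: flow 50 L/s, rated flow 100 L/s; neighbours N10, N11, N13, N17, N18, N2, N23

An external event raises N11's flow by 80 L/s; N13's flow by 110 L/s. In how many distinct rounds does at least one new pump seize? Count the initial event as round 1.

5

Round 1 — N11 at 120 > 80; N13 at 150 > 130. N11, N13 seize.
  N11 sheds 120 L/s to N6, N9: 60 each.
    N6: 80+60 = 140 ≤ 160
    N9: 50+60 = 110 > 100
  N13 sheds 150 L/s to N10, N17, N24, N6, N9: 30 each.
    N10: 60+30 = 90 ≤ 130
    N17: 40+30 = 70 ≤ 110
    N24: 10+30 = 40 ≤ 70
    N6: 140+30 = 170 > 160
    N9: 110+30 = 140 > 100
Round 2 — N6, N9 seize.
  N6 sheds 170 L/s to N14, N16, N17, N18, N23: 34 each.
    N14: 20+34 = 54 ≤ 80
    N16: 30+34 = 64 ≤ 100
    N17: 70+34 = 104 ≤ 110
    N18: 10+34 = 44 ≤ 60
    N23: 10+34 = 44 ≤ 70
  N9 sheds 140 L/s to N10, N17, N18, N2, N23: 28 each.
    N10: 90+28 = 118 ≤ 130
    N17: 104+28 = 132 > 110
    N18: 44+28 = 72 > 60
    N2: 90+28 = 118 ≤ 130
    N23: 44+28 = 72 > 70
Round 3 — N17, N18, N23 seize.
  N17 sheds 132 L/s to N2: 132 each.
    N2: 118+132 = 250 > 130
  N18 sheds 72 L/s to N2, N24: 36 each.
    N2: 250+36 = 286 > 130
    N24: 40+36 = 76 > 70
  N23 sheds 72 L/s: no online neighbours, lost.
Round 4 — N2, N24 seize.
  N2 sheds 286 L/s: no online neighbours, lost.
  N24 sheds 76 L/s to N14: 76 each.
    N14: 54+76 = 130 > 80
Round 5 — N14 seizes.
  N14 sheds 130 L/s: no online neighbours, lost.
No further seizures.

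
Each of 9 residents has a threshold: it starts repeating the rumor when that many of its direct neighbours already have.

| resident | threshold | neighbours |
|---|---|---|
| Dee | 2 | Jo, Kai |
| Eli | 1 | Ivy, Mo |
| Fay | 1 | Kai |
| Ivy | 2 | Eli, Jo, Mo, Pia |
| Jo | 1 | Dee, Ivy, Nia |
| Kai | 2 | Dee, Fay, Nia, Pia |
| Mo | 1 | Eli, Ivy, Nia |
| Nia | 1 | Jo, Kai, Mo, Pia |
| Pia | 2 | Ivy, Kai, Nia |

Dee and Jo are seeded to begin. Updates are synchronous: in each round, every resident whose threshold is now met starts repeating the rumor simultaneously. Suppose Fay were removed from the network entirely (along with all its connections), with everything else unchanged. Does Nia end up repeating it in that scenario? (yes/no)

yes

With Fay removed:
Round 1 — Dee, Jo start repeating the rumor (initial).
Round 2 — checking thresholds:
  Ivy: 1 of 4 neighbours < 2, holds.
  Kai: 1 of 3 neighbours < 2, holds.
  Nia: 1 of 4 neighbours ≥ 1, starts repeating the rumor.
Round 3 — checking thresholds:
  Ivy: 1 of 4 neighbours < 2, holds.
  Kai: 2 of 3 neighbours ≥ 2, starts repeating the rumor.
  Mo: 1 of 3 neighbours ≥ 1, starts repeating the rumor.
  Pia: 1 of 3 neighbours < 2, holds.
Round 4 — checking thresholds:
  Eli: 1 of 2 neighbours ≥ 1, starts repeating the rumor.
  Ivy: 2 of 4 neighbours ≥ 2, starts repeating the rumor.
  Pia: 2 of 3 neighbours ≥ 2, starts repeating the rumor.
Round 5 — no new spreads; cascade stops.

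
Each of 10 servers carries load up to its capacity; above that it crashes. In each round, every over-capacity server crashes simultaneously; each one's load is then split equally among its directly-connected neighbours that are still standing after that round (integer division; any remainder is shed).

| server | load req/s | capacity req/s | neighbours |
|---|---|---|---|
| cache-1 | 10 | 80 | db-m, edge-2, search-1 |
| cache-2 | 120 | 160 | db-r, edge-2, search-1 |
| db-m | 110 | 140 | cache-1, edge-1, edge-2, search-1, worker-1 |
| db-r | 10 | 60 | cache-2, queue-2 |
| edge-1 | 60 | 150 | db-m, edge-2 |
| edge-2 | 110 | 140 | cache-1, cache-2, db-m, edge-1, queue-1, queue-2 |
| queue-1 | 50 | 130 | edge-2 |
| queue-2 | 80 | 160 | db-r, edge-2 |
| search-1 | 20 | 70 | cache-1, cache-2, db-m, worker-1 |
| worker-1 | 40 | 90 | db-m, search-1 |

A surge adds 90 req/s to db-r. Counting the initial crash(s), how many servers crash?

Round 1 — db-r at 100 > 60. db-r crashes.
  db-r sheds 100 req/s to cache-2, queue-2: 50 each.
    cache-2: 120+50 = 170 > 160
    queue-2: 80+50 = 130 ≤ 160
Round 2 — cache-2 crashes.
  cache-2 sheds 170 req/s to edge-2, search-1: 85 each.
    edge-2: 110+85 = 195 > 140
    search-1: 20+85 = 105 > 70
Round 3 — edge-2, search-1 crash.
  edge-2 sheds 195 req/s to cache-1, db-m, edge-1, queue-1, queue-2: 39 each.
    cache-1: 10+39 = 49 ≤ 80
    db-m: 110+39 = 149 > 140
    edge-1: 60+39 = 99 ≤ 150
    queue-1: 50+39 = 89 ≤ 130
    queue-2: 130+39 = 169 > 160
  search-1 sheds 105 req/s to cache-1, db-m, worker-1: 35 each.
    cache-1: 49+35 = 84 > 80
    db-m: 149+35 = 184 > 140
    worker-1: 40+35 = 75 ≤ 90
Round 4 — cache-1, db-m, queue-2 crash.
  cache-1 sheds 84 req/s: no online neighbours, lost.
  db-m sheds 184 req/s to edge-1, worker-1: 92 each.
    edge-1: 99+92 = 191 > 150
    worker-1: 75+92 = 167 > 90
  queue-2 sheds 169 req/s: no online neighbours, lost.
Round 5 — edge-1, worker-1 crash.
  edge-1 sheds 191 req/s: no online neighbours, lost.
  worker-1 sheds 167 req/s: no online neighbours, lost.
No further crashes.

9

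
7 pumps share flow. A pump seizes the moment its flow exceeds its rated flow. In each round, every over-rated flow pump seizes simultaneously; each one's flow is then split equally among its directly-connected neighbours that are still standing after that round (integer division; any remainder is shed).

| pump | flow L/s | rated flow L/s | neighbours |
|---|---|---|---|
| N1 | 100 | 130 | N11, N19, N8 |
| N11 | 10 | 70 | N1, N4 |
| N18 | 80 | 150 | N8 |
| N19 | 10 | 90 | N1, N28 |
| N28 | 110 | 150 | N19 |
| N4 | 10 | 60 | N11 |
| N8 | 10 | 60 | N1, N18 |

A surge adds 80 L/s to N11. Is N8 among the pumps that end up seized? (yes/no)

yes

Round 1 — N11 at 90 > 70. N11 seizes.
  N11 sheds 90 L/s to N1, N4: 45 each.
    N1: 100+45 = 145 > 130
    N4: 10+45 = 55 ≤ 60
Round 2 — N1 seizes.
  N1 sheds 145 L/s to N19, N8: 72 each (1 lost).
    N19: 10+72 = 82 ≤ 90
    N8: 10+72 = 82 > 60
Round 3 — N8 seizes.
  N8 sheds 82 L/s to N18: 82 each.
    N18: 80+82 = 162 > 150
Round 4 — N18 seizes.
  N18 sheds 162 L/s: no online neighbours, lost.
No further seizures.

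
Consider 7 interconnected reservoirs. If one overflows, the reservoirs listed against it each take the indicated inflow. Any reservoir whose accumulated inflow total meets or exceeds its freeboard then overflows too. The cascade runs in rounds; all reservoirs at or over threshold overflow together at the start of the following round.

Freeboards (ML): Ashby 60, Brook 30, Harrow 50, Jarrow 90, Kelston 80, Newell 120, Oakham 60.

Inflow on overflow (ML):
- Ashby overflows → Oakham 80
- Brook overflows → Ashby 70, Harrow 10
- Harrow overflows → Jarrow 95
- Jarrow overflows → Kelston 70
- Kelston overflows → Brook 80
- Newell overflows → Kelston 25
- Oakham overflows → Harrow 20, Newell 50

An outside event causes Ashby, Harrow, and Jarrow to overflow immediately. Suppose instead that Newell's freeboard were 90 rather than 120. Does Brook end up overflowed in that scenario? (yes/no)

no

With Newell's freeboard at 90:
Round 1 — Ashby, Harrow, Jarrow overflow (initial).
  Kelston: +70 → 70 < 80
  Oakham: +80 → 80 ≥ 60
Round 2 — Oakham overflows.
  Newell: +50 → 50 < 90
No further overflows.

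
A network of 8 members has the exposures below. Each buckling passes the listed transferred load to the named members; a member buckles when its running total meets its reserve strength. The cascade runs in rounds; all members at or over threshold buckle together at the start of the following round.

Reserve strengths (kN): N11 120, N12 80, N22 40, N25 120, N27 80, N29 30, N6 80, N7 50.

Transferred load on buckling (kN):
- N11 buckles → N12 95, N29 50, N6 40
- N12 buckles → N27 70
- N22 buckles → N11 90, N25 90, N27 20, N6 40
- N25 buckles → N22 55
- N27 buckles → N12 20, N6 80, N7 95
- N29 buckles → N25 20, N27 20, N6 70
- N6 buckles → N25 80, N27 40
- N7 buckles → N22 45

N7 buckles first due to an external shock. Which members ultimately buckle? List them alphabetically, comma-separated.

Round 1 — N7 buckles (initial).
  N22: +45 → 45 ≥ 40
Round 2 — N22 buckles.
  N11: +90 → 90 < 120
  N25: +90 → 90 < 120
  N27: +20 → 20 < 80
  N6: +40 → 40 < 80
No further bucklings.

N22, N7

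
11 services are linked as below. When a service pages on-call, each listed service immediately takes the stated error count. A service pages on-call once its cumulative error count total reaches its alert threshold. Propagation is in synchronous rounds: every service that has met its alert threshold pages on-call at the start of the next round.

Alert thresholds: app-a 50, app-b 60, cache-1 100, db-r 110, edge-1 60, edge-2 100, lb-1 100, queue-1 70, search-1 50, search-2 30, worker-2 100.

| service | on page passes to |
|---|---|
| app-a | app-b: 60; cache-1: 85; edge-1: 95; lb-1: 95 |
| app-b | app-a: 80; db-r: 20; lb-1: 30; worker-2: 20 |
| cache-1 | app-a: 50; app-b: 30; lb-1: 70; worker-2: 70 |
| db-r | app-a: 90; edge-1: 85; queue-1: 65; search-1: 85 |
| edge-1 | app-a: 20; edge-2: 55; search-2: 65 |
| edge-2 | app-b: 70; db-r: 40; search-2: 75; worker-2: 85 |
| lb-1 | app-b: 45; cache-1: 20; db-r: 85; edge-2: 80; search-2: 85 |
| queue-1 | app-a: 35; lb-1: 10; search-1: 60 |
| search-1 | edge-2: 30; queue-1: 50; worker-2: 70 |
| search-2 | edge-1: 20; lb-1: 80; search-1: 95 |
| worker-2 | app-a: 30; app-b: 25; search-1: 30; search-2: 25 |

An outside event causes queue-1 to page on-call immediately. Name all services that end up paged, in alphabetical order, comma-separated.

queue-1, search-1

Round 1 — queue-1 pages on-call (initial).
  app-a: +35 → 35 < 50
  lb-1: +10 → 10 < 100
  search-1: +60 → 60 ≥ 50
Round 2 — search-1 pages on-call.
  edge-2: +30 → 30 < 100
  worker-2: +70 → 70 < 100
No further pages.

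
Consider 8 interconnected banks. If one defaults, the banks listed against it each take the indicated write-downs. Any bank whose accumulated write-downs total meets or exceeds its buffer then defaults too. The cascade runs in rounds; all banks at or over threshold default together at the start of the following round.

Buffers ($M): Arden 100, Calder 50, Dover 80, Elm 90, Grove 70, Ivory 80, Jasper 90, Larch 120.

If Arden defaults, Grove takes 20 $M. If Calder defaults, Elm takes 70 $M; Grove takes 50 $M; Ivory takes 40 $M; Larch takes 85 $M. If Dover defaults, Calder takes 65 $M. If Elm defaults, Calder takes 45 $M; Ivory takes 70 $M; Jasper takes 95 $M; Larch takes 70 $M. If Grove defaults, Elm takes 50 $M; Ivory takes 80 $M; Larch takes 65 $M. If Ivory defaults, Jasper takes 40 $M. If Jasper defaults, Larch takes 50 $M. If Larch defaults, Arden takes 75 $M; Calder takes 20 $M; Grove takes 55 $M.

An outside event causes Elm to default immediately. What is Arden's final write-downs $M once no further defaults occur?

Round 1 — Elm defaults (initial).
  Calder: +45 → 45 < 50
  Ivory: +70 → 70 < 80
  Jasper: +95 → 95 ≥ 90
  Larch: +70 → 70 < 120
Round 2 — Jasper defaults.
  Larch: +50 → 120 ≥ 120
Round 3 — Larch defaults.
  Arden: +75 → 75 < 100
  Calder: +20 → 65 ≥ 50
  Grove: +55 → 55 < 70
Round 4 — Calder defaults.
  Grove: +50 → 105 ≥ 70
  Ivory: +40 → 110 ≥ 80
Round 5 — Grove, Ivory default.
No further defaults.

75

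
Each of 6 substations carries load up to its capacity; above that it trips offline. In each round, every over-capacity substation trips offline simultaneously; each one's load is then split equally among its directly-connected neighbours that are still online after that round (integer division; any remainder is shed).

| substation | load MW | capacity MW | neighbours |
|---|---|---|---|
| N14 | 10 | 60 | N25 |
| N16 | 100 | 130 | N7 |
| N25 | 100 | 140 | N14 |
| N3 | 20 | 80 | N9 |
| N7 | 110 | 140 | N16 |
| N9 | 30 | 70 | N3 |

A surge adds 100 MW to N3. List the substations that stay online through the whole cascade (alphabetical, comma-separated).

N14, N16, N25, N7

Round 1 — N3 at 120 > 80. N3 trips offline.
  N3 sheds 120 MW to N9: 120 each.
    N9: 30+120 = 150 > 70
Round 2 — N9 trips offline.
  N9 sheds 150 MW: no online neighbours, lost.
No further trips.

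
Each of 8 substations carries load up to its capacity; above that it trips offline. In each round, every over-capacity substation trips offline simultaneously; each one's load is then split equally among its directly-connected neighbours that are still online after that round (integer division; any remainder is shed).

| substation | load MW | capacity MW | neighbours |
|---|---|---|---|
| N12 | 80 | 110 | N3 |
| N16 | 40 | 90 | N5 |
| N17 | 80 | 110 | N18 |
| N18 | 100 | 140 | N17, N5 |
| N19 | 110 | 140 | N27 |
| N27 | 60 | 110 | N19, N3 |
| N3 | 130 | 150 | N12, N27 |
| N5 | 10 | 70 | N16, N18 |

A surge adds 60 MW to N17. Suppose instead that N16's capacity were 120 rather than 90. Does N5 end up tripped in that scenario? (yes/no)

yes

With N16's capacity at 120:
Round 1 — N17 at 140 > 110. N17 trips offline.
  N17 sheds 140 MW to N18: 140 each.
    N18: 100+140 = 240 > 140
Round 2 — N18 trips offline.
  N18 sheds 240 MW to N5: 240 each.
    N5: 10+240 = 250 > 70
Round 3 — N5 trips offline.
  N5 sheds 250 MW to N16: 250 each.
    N16: 40+250 = 290 > 120
Round 4 — N16 trips offline.
  N16 sheds 290 MW: no online neighbours, lost.
No further trips.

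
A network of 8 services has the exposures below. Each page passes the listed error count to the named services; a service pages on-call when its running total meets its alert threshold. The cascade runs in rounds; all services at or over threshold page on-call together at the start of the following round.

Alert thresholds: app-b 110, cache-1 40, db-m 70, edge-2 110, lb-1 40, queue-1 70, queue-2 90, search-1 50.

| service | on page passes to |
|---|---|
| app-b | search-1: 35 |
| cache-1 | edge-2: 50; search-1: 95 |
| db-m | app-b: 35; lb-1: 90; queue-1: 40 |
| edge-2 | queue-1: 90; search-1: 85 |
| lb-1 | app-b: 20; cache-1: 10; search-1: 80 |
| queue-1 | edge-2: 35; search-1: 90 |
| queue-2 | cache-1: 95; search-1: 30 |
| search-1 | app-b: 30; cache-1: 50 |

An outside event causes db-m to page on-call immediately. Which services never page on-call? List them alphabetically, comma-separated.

app-b, edge-2, queue-1, queue-2

Round 1 — db-m pages on-call (initial).
  app-b: +35 → 35 < 110
  lb-1: +90 → 90 ≥ 40
  queue-1: +40 → 40 < 70
Round 2 — lb-1 pages on-call.
  app-b: +20 → 55 < 110
  cache-1: +10 → 10 < 40
  search-1: +80 → 80 ≥ 50
Round 3 — search-1 pages on-call.
  app-b: +30 → 85 < 110
  cache-1: +50 → 60 ≥ 40
Round 4 — cache-1 pages on-call.
  edge-2: +50 → 50 < 110
No further pages.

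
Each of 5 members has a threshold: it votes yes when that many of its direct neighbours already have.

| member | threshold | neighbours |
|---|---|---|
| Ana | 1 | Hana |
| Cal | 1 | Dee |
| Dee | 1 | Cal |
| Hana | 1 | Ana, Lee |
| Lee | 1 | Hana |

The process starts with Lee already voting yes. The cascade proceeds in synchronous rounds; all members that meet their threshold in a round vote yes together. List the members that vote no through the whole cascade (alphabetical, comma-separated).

Cal, Dee

Round 1 — Lee votes yes (initial).
Round 2 — checking thresholds:
  Hana: 1 of 2 neighbours ≥ 1, votes yes.
Round 3 — checking thresholds:
  Ana: 1 of 1 neighbours ≥ 1, votes yes.
Round 4 — no new yes votes; cascade stops.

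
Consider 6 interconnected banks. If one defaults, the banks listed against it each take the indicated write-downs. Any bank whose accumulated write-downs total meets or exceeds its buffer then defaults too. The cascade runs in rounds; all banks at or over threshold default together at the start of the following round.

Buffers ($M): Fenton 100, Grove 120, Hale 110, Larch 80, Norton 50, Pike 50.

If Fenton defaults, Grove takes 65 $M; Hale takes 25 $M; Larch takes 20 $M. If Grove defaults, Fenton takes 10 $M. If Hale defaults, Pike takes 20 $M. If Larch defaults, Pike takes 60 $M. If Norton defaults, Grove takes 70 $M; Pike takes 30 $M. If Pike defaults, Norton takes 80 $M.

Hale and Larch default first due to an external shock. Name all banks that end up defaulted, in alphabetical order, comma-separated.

Hale, Larch, Norton, Pike

Round 1 — Hale, Larch default (initial).
  Pike: +20+60 → 80 ≥ 50
Round 2 — Pike defaults.
  Norton: +80 → 80 ≥ 50
Round 3 — Norton defaults.
  Grove: +70 → 70 < 120
No further defaults.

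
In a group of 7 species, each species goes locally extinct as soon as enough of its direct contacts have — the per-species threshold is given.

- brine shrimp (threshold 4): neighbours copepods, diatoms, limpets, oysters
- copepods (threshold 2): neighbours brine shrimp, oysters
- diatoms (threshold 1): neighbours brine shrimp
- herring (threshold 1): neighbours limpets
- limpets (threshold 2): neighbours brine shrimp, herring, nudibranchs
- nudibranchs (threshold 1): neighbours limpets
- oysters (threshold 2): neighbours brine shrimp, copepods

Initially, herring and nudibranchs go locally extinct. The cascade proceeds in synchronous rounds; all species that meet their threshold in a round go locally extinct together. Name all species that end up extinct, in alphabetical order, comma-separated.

Round 1 — herring, nudibranchs go locally extinct (initial).
Round 2 — checking thresholds:
  limpets: 2 of 3 neighbours ≥ 2, goes locally extinct.
Round 3 — no new extinctions; cascade stops.

herring, limpets, nudibranchs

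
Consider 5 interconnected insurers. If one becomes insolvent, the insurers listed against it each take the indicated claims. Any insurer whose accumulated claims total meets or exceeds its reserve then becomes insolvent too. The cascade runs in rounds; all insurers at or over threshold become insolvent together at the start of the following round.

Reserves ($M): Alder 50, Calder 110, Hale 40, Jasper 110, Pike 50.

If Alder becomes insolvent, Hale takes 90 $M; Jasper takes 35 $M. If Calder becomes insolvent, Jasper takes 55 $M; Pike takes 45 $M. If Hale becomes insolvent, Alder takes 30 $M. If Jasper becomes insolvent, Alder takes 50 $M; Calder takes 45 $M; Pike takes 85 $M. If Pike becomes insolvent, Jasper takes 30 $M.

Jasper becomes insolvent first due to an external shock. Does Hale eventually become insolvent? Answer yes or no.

Round 1 — Jasper becomes insolvent (initial).
  Alder: +50 → 50 ≥ 50
  Calder: +45 → 45 < 110
  Pike: +85 → 85 ≥ 50
Round 2 — Alder, Pike become insolvent.
  Hale: +90 → 90 ≥ 40
Round 3 — Hale becomes insolvent.
No further insolvencies.

yes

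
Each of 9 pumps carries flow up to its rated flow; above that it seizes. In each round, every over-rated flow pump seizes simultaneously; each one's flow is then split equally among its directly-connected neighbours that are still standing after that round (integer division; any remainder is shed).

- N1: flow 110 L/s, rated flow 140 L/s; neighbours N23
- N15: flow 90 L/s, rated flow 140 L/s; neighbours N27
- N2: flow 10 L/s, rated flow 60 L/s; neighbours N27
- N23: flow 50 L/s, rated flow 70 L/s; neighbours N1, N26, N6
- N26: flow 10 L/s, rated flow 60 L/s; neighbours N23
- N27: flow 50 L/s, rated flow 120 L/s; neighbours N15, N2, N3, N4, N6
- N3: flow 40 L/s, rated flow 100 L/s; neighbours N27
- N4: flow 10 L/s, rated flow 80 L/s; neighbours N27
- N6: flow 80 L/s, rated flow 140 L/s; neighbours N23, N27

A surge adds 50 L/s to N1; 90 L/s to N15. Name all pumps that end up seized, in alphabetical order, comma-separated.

N1, N15, N2, N23, N26, N27, N6

Round 1 — N1 at 160 > 140; N15 at 180 > 140. N1, N15 seize.
  N1 sheds 160 L/s to N23: 160 each.
    N23: 50+160 = 210 > 70
  N15 sheds 180 L/s to N27: 180 each.
    N27: 50+180 = 230 > 120
Round 2 — N23, N27 seize.
  N23 sheds 210 L/s to N26, N6: 105 each.
    N26: 10+105 = 115 > 60
    N6: 80+105 = 185 > 140
  N27 sheds 230 L/s to N2, N3, N4, N6: 57 each (2 lost).
    N2: 10+57 = 67 > 60
    N3: 40+57 = 97 ≤ 100
    N4: 10+57 = 67 ≤ 80
    N6: 185+57 = 242 > 140
Round 3 — N2, N26, N6 seize.
  N2 sheds 67 L/s: no online neighbours, lost.
  N26 sheds 115 L/s: no online neighbours, lost.
  N6 sheds 242 L/s: no online neighbours, lost.
No further seizures.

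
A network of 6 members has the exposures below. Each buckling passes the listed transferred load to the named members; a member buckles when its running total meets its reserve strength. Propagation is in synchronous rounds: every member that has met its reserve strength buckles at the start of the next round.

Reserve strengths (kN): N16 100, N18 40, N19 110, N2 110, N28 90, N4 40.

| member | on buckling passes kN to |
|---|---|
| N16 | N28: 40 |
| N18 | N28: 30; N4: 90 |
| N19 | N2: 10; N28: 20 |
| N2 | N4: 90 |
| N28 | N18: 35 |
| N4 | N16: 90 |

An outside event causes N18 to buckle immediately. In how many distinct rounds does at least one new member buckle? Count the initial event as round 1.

Round 1 — N18 buckles (initial).
  N28: +30 → 30 < 90
  N4: +90 → 90 ≥ 40
Round 2 — N4 buckles.
  N16: +90 → 90 < 100
No further bucklings.

2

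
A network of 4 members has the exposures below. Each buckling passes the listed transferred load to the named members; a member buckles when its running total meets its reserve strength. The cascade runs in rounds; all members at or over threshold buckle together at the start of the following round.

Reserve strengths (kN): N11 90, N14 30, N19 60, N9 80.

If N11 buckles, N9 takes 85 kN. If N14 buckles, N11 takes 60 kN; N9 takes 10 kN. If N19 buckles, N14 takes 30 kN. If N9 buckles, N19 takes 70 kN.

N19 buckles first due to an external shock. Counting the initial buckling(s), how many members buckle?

2

Round 1 — N19 buckles (initial).
  N14: +30 → 30 ≥ 30
Round 2 — N14 buckles.
  N11: +60 → 60 < 90
  N9: +10 → 10 < 80
No further bucklings.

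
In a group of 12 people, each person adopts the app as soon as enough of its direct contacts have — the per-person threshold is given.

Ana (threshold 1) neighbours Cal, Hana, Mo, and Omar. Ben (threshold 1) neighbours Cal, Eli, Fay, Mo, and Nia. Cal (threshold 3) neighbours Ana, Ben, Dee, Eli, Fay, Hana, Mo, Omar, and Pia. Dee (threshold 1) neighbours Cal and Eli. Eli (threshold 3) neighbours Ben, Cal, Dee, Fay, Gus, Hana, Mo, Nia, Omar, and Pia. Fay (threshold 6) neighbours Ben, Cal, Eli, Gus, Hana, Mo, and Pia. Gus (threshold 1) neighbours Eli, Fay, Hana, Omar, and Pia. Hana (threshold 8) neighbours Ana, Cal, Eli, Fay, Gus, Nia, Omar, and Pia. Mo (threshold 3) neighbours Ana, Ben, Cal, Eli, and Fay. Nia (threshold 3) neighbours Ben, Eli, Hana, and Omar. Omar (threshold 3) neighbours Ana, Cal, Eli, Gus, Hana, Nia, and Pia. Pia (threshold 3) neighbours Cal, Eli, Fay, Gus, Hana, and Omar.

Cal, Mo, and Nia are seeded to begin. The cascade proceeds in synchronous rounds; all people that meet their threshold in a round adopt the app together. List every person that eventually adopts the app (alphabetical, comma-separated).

Ana, Ben, Cal, Dee, Eli, Fay, Gus, Hana, Mo, Nia, Omar, Pia

Round 1 — Cal, Mo, Nia adopt the app (initial).
Round 2 — checking thresholds:
  Ana: 2 of 4 neighbours ≥ 1, adopts the app.
  Ben: 3 of 5 neighbours ≥ 1, adopts the app.
  Dee: 1 of 2 neighbours ≥ 1, adopts the app.
  Eli: 3 of 10 neighbours ≥ 3, adopts the app.
  Fay: 2 of 7 neighbours < 6, holds.
  Hana: 2 of 8 neighbours < 8, holds.
  Omar: 2 of 7 neighbours < 3, holds.
  Pia: 1 of 6 neighbours < 3, holds.
Round 3 — checking thresholds:
  Fay: 4 of 7 neighbours < 6, holds.
  Gus: 1 of 5 neighbours ≥ 1, adopts the app.
  Hana: 4 of 8 neighbours < 8, holds.
  Omar: 4 of 7 neighbours ≥ 3, adopts the app.
  Pia: 2 of 6 neighbours < 3, holds.
Round 4 — checking thresholds:
  Fay: 5 of 7 neighbours < 6, holds.
  Hana: 6 of 8 neighbours < 8, holds.
  Pia: 4 of 6 neighbours ≥ 3, adopts the app.
Round 5 — checking thresholds:
  Fay: 6 of 7 neighbours ≥ 6, adopts the app.
  Hana: 7 of 8 neighbours < 8, holds.
Round 6 — checking thresholds:
  Hana: 8 of 8 neighbours ≥ 8, adopts the app.
Round 7 — no new adoptions; cascade stops.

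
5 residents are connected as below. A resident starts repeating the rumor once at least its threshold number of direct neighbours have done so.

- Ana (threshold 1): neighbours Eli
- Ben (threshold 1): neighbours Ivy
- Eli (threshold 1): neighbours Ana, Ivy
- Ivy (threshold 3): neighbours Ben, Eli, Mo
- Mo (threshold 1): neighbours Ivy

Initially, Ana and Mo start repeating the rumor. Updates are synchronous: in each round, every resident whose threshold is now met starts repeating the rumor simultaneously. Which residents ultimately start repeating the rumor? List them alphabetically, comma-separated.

Ana, Eli, Mo

Round 1 — Ana, Mo start repeating the rumor (initial).
Round 2 — checking thresholds:
  Eli: 1 of 2 neighbours ≥ 1, starts repeating the rumor.
  Ivy: 1 of 3 neighbours < 3, not yet.
Round 3 — no new spreads; cascade stops.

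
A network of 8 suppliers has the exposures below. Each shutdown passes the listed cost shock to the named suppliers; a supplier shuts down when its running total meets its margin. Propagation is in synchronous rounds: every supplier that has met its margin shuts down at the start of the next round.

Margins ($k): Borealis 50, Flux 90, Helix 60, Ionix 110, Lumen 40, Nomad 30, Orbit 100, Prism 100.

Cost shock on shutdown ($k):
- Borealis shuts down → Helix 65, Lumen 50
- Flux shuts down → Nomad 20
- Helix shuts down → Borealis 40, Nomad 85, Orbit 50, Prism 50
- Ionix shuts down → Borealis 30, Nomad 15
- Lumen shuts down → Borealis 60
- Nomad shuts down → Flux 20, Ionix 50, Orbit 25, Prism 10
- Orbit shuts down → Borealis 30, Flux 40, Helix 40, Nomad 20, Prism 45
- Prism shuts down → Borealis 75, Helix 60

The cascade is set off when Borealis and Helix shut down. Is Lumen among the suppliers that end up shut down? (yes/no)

yes

Round 1 — Borealis, Helix shut down (initial).
  Lumen: +50 → 50 ≥ 40
  Nomad: +85 → 85 ≥ 30
  Orbit: +50 → 50 < 100
  Prism: +50 → 50 < 100
Round 2 — Lumen, Nomad shut down.
  Flux: +20 → 20 < 90
  Ionix: +50 → 50 < 110
  Orbit: +25 → 75 < 100
  Prism: +10 → 60 < 100
No further shutdowns.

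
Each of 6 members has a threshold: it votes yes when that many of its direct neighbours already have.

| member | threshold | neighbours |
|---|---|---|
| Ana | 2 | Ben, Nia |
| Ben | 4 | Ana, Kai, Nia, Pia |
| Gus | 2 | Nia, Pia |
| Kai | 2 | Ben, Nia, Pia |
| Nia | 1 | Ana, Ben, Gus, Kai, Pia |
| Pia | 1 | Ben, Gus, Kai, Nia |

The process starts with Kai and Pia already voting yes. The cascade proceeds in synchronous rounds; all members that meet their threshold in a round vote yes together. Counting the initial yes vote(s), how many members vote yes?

4

Round 1 — Kai, Pia vote yes (initial).
Round 2 — checking thresholds:
  Ben: 2 of 4 neighbours < 4, not yet.
  Gus: 1 of 2 neighbours < 2, not yet.
  Nia: 2 of 5 neighbours ≥ 1, votes yes.
Round 3 — checking thresholds:
  Ana: 1 of 2 neighbours < 2, not yet.
  Ben: 3 of 4 neighbours < 4, not yet.
  Gus: 2 of 2 neighbours ≥ 2, votes yes.
Round 4 — no new yes votes; cascade stops.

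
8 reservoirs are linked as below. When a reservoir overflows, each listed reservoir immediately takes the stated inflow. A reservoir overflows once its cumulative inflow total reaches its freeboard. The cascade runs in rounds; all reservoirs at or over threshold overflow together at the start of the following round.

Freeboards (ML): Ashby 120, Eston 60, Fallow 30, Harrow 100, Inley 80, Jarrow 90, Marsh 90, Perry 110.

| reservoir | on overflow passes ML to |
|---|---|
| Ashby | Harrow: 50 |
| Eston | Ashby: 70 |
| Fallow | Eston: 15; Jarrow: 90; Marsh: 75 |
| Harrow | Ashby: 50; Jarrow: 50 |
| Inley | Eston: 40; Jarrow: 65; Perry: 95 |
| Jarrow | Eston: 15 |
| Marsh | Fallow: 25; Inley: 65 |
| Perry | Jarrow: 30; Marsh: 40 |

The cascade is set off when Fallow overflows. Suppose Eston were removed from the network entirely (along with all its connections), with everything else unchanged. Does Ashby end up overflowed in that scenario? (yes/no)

With Eston removed:
Round 1 — Fallow overflows (initial).
  Jarrow: +90 → 90 ≥ 90
  Marsh: +75 → 75 < 90
Round 2 — Jarrow overflows.
No further overflows.

no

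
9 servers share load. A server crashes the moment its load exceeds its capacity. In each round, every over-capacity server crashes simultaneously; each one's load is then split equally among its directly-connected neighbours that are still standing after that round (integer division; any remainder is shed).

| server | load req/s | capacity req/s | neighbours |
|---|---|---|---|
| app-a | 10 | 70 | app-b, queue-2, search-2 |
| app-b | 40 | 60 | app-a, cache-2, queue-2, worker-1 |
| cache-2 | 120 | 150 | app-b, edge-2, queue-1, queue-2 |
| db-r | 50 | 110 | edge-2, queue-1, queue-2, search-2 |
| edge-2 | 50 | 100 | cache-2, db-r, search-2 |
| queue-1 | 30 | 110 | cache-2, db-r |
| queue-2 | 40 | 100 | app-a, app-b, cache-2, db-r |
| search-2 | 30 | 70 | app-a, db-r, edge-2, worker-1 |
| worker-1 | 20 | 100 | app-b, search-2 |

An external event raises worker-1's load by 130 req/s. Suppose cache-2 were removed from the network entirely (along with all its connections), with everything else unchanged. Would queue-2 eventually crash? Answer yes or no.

With cache-2 removed:
Round 1 — worker-1 at 150 > 100. worker-1 crashes.
  worker-1 sheds 150 req/s to app-b, search-2: 75 each.
    app-b: 40+75 = 115 > 60
    search-2: 30+75 = 105 > 70
Round 2 — app-b, search-2 crash.
  app-b sheds 115 req/s to app-a, queue-2: 57 each (1 lost).
    app-a: 10+57 = 67 ≤ 70
    queue-2: 40+57 = 97 ≤ 100
  search-2 sheds 105 req/s to app-a, db-r, edge-2: 35 each.
    app-a: 67+35 = 102 > 70
    db-r: 50+35 = 85 ≤ 110
    edge-2: 50+35 = 85 ≤ 100
Round 3 — app-a crashes.
  app-a sheds 102 req/s to queue-2: 102 each.
    queue-2: 97+102 = 199 > 100
Round 4 — queue-2 crashes.
  queue-2 sheds 199 req/s to db-r: 199 each.
    db-r: 85+199 = 284 > 110
Round 5 — db-r crashes.
  db-r sheds 284 req/s to edge-2, queue-1: 142 each.
    edge-2: 85+142 = 227 > 100
    queue-1: 30+142 = 172 > 110
Round 6 — edge-2, queue-1 crash.
  edge-2 sheds 227 req/s: no online neighbours, lost.
  queue-1 sheds 172 req/s: no online neighbours, lost.
No further crashes.

yes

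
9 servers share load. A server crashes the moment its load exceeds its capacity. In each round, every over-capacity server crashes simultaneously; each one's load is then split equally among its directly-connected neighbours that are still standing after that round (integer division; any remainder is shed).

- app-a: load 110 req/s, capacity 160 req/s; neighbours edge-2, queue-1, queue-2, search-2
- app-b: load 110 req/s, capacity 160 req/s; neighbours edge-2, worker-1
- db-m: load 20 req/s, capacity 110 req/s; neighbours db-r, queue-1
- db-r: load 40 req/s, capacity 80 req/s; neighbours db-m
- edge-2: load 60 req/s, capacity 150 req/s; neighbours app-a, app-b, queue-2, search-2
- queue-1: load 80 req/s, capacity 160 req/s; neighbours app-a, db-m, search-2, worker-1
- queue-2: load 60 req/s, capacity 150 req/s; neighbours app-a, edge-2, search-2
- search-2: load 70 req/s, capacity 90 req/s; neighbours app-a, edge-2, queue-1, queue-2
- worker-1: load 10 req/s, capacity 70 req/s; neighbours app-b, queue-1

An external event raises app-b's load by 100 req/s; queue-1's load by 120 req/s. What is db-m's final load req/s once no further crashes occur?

70

Round 1 — app-b at 210 > 160; queue-1 at 200 > 160. app-b, queue-1 crash.
  app-b sheds 210 req/s to edge-2, worker-1: 105 each.
    edge-2: 60+105 = 165 > 150
    worker-1: 10+105 = 115 > 70
  queue-1 sheds 200 req/s to app-a, db-m, search-2, worker-1: 50 each.
    app-a: 110+50 = 160 ≤ 160
    db-m: 20+50 = 70 ≤ 110
    search-2: 70+50 = 120 > 90
    worker-1: 115+50 = 165 > 70
Round 2 — edge-2, search-2, worker-1 crash.
  edge-2 sheds 165 req/s to app-a, queue-2: 82 each (1 lost).
    app-a: 160+82 = 242 > 160
    queue-2: 60+82 = 142 ≤ 150
  search-2 sheds 120 req/s to app-a, queue-2: 60 each.
    app-a: 242+60 = 302 > 160
    queue-2: 142+60 = 202 > 150
  worker-1 sheds 165 req/s: no online neighbours, lost.
Round 3 — app-a, queue-2 crash.
  app-a sheds 302 req/s: no online neighbours, lost.
  queue-2 sheds 202 req/s: no online neighbours, lost.
No further crashes.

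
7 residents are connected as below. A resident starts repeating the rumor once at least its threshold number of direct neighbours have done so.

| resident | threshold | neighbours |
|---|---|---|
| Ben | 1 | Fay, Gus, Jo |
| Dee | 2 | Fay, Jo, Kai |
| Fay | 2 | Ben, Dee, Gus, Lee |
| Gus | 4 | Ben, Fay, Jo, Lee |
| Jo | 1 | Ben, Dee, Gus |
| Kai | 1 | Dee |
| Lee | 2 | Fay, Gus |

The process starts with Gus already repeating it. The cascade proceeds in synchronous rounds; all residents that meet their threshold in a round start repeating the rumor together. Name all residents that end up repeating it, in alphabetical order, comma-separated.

Ben, Dee, Fay, Gus, Jo, Kai, Lee

Round 1 — Gus starts repeating the rumor (initial).
Round 2 — checking thresholds:
  Ben: 1 of 3 neighbours ≥ 1, starts repeating the rumor.
  Fay: 1 of 4 neighbours < 2, below threshold.
  Jo: 1 of 3 neighbours ≥ 1, starts repeating the rumor.
  Lee: 1 of 2 neighbours < 2, below threshold.
Round 3 — checking thresholds:
  Dee: 1 of 3 neighbours < 2, below threshold.
  Fay: 2 of 4 neighbours ≥ 2, starts repeating the rumor.
  Lee: 1 of 2 neighbours < 2, below threshold.
Round 4 — checking thresholds:
  Dee: 2 of 3 neighbours ≥ 2, starts repeating the rumor.
  Lee: 2 of 2 neighbours ≥ 2, starts repeating the rumor.
Round 5 — checking thresholds:
  Kai: 1 of 1 neighbours ≥ 1, starts repeating the rumor.
Round 6 — no new spreads; cascade stops.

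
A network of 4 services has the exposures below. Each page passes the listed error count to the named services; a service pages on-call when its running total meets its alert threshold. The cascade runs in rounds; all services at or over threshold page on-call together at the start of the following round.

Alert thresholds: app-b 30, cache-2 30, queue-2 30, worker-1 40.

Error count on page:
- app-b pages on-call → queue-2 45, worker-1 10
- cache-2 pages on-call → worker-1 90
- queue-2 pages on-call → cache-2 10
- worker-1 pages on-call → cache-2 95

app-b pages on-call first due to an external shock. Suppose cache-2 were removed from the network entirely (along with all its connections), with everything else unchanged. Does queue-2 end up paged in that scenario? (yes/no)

yes

With cache-2 removed:
Round 1 — app-b pages on-call (initial).
  queue-2: +45 → 45 ≥ 30
  worker-1: +10 → 10 < 40
Round 2 — queue-2 pages on-call.
No further pages.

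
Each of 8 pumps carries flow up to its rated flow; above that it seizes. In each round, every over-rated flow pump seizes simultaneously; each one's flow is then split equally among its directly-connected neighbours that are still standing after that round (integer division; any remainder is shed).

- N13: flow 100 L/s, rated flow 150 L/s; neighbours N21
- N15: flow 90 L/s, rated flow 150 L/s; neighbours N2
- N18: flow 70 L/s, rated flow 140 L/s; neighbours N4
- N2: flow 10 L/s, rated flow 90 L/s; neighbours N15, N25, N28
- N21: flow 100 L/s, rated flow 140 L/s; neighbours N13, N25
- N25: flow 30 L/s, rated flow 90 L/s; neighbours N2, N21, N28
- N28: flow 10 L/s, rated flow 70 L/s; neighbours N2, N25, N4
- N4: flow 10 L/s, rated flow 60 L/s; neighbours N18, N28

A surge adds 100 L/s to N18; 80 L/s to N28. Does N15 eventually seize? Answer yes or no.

Round 1 — N18 at 170 > 140; N28 at 90 > 70. N18, N28 seize.
  N18 sheds 170 L/s to N4: 170 each.
    N4: 10+170 = 180 > 60
  N28 sheds 90 L/s to N2, N25, N4: 30 each.
    N2: 10+30 = 40 ≤ 90
    N25: 30+30 = 60 ≤ 90
    N4: 180+30 = 210 > 60
Round 2 — N4 seizes.
  N4 sheds 210 L/s: no online neighbours, lost.
No further seizures.

no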